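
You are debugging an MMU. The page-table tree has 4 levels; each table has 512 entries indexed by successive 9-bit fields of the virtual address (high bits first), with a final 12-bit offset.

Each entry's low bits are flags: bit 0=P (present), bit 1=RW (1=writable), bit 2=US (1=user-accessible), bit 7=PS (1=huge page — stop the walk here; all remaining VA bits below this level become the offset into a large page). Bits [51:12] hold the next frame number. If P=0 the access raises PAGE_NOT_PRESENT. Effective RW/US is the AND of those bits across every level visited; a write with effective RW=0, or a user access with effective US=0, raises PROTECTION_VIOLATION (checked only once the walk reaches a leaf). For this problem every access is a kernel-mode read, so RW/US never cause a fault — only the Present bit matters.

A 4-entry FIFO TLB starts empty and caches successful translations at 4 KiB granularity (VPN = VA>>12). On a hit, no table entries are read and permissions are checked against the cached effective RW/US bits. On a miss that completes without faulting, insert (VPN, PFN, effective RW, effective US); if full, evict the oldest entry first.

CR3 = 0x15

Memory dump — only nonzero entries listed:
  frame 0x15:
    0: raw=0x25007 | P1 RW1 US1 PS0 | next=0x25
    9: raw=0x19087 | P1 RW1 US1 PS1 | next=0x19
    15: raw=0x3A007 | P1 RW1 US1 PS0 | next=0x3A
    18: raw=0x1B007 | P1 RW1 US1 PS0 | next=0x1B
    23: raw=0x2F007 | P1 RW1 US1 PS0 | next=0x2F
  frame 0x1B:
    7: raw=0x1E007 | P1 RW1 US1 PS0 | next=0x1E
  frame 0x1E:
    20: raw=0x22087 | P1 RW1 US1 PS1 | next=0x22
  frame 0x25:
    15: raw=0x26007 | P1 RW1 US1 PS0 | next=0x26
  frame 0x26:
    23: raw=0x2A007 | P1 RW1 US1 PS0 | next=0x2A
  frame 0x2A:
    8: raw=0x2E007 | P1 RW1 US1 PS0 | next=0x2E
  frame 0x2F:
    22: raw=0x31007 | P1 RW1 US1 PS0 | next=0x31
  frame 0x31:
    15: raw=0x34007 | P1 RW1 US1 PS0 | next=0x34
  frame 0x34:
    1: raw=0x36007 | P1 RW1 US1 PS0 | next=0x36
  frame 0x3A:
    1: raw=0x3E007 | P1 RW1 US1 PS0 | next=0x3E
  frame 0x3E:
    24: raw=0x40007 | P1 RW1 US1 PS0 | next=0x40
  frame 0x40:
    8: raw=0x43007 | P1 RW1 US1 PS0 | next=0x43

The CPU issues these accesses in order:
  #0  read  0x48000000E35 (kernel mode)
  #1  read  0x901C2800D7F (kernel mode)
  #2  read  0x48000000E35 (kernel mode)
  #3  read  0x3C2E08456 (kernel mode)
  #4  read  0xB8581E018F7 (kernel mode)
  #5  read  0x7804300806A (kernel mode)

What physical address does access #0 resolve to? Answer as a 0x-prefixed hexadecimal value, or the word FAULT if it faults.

Trace:
#0 VA=0x48000000E35 (r,kernel):
  [0] read 0x15 idx=9: raw=0x19087 flags P=1 W=1 U=1 S=1
  ✓ 0x19E35 (huge @L0)  — 1 lookups
#1 VA=0x901C2800D7F (r,kernel):
  [0] read 0x15 idx=18: raw=0x1B007 flags P=1 W=1 U=1 S=0
  [1] read 0x1B idx=7: raw=0x1E007 flags P=1 W=1 U=1 S=0
  [2] read 0x1E idx=20: raw=0x22087 flags P=1 W=1 U=1 S=1
  ✓ 0x22D7F (huge @L2)  — 3 lookups
#2 VA=0x48000000E35 (r,kernel):
  TLB hit vpn=0x48000000 → PA=0x19E35
#3 VA=0x3C2E08456 (r,kernel):
  [0] read 0x15 idx=0: raw=0x25007 flags P=1 W=1 U=1 S=0
  [1] read 0x25 idx=15: raw=0x26007 flags P=1 W=1 U=1 S=0
  [2] read 0x26 idx=23: raw=0x2A007 flags P=1 W=1 U=1 S=0
  [3] read 0x2A idx=8: raw=0x2E007 flags P=1 W=1 U=1 S=0
  ✓ 0x2E456  — 4 lookups
#4 VA=0xB8581E018F7 (r,kernel):
  [0] read 0x15 idx=23: raw=0x2F007 flags P=1 W=1 U=1 S=0
  [1] read 0x2F idx=22: raw=0x31007 flags P=1 W=1 U=1 S=0
  [2] read 0x31 idx=15: raw=0x34007 flags P=1 W=1 U=1 S=0
  [3] read 0x34 idx=1: raw=0x36007 flags P=1 W=1 U=1 S=0
  ✓ 0x368F7  — 4 lookups
#5 VA=0x7804300806A (r,kernel):
  [0] read 0x15 idx=15: raw=0x3A007 flags P=1 W=1 U=1 S=0
  [1] read 0x3A idx=1: raw=0x3E007 flags P=1 W=1 U=1 S=0
  [2] read 0x3E idx=24: raw=0x40007 flags P=1 W=1 U=1 S=0
  [3] read 0x40 idx=8: raw=0x43007 flags P=1 W=1 U=1 S=0
  ✓ 0x4306A  — 4 lookups

Access #0 PA: 0x19E35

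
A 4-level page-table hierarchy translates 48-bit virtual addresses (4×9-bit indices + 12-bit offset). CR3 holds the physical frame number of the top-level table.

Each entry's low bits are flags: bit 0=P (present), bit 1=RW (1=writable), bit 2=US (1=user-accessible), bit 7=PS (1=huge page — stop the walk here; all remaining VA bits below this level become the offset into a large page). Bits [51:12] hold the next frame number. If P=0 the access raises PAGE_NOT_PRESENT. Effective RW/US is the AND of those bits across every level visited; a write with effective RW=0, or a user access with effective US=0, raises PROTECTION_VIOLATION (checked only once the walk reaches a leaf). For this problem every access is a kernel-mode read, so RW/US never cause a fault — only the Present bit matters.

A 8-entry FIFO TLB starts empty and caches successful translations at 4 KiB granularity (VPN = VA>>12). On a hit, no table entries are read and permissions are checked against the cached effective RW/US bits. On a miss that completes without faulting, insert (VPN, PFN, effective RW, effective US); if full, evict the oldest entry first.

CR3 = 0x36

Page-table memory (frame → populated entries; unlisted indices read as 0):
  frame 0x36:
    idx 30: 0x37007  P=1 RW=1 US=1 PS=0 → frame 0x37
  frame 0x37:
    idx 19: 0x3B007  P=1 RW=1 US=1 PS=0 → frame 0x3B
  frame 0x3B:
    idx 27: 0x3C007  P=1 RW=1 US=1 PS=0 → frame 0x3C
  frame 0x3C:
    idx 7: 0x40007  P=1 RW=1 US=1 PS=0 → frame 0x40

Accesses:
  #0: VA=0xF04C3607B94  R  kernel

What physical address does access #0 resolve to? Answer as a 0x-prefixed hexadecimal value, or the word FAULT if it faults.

Walk each access:
#0 VA=0xF04C3607B94 (r,kernel):
  lvl0: tbl 0x36, slot 30 ⇒ 0x37007 (P1/RW1/US1/PS0)
  lvl1: tbl 0x37, slot 19 ⇒ 0x3B007 (P1/RW1/US1/PS0)
  lvl2: tbl 0x3B, slot 27 ⇒ 0x3C007 (P1/RW1/US1/PS0)
  lvl3: tbl 0x3C, slot 7 ⇒ 0x40007 (P1/RW1/US1/PS0)
  → PA=0x40B94  (4 entries read)

Access #0 PA: 0x40B94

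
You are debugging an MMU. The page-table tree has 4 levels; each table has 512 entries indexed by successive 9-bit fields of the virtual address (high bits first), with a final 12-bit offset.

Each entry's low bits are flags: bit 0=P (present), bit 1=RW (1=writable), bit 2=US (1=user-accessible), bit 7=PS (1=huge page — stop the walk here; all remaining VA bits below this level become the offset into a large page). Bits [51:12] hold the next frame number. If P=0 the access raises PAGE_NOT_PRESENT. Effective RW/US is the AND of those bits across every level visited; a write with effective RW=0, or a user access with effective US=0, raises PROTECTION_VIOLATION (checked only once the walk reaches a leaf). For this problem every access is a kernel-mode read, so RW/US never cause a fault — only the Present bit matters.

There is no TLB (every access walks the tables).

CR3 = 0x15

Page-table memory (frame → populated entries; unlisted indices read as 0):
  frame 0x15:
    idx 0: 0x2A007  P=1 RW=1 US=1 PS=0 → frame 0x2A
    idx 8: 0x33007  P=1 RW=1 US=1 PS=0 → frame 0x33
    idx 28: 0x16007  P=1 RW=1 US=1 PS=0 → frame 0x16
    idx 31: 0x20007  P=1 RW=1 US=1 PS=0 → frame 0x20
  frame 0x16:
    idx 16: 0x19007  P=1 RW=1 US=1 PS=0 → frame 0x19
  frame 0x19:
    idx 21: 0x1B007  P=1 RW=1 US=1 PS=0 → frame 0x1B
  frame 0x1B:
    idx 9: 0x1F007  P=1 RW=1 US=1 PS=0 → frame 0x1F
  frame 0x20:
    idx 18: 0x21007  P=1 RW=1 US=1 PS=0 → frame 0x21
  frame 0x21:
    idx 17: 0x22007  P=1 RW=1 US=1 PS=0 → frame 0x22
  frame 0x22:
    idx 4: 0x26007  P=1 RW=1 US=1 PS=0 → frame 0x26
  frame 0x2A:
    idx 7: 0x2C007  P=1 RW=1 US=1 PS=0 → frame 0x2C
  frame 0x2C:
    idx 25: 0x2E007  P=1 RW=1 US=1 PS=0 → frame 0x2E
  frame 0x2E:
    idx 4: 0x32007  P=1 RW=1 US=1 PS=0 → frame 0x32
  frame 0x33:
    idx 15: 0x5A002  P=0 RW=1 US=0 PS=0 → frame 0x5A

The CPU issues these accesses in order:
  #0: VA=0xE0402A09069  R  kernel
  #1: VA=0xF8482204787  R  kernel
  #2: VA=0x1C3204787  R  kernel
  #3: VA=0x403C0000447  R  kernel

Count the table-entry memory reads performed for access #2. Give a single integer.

Per-access translation:
#0 VA=0xE0402A09069 (r,kernel):
  L0: frame=0x15 idx=28 entry=0x16007 [P=1 RW=1 US=1 PS=0]
  L1: frame=0x16 idx=16 entry=0x19007 [P=1 RW=1 US=1 PS=0]
  L2: frame=0x19 idx=21 entry=0x1B007 [P=1 RW=1 US=1 PS=0]
  L3: frame=0x1B idx=9 entry=0x1F007 [P=1 RW=1 US=1 PS=0]
  ⇒ phys 0x1F069  [4 reads]
#1 VA=0xF8482204787 (r,kernel):
  L0: frame=0x15 idx=31 entry=0x20007 [P=1 RW=1 US=1 PS=0]
  L1: frame=0x20 idx=18 entry=0x21007 [P=1 RW=1 US=1 PS=0]
  L2: frame=0x21 idx=17 entry=0x22007 [P=1 RW=1 US=1 PS=0]
  L3: frame=0x22 idx=4 entry=0x26007 [P=1 RW=1 US=1 PS=0]
  ⇒ phys 0x26787  [4 reads]
#2 VA=0x1C3204787 (r,kernel):
  L0: frame=0x15 idx=0 entry=0x2A007 [P=1 RW=1 US=1 PS=0]
  L1: frame=0x2A idx=7 entry=0x2C007 [P=1 RW=1 US=1 PS=0]
  L2: frame=0x2C idx=25 entry=0x2E007 [P=1 RW=1 US=1 PS=0]
  L3: frame=0x2E idx=4 entry=0x32007 [P=1 RW=1 US=1 PS=0]
  ⇒ phys 0x32787  [4 reads]
#3 VA=0x403C0000447 (r,kernel):
  L0: frame=0x15 idx=8 entry=0x33007 [P=1 RW=1 US=1 PS=0]
  L1: frame=0x33 idx=15 entry=0x5A002 [P=0 RW=1 US=0 PS=0]
  → PAGE_NOT_PRESENT  (2 entries read)

Entries read for #2: 4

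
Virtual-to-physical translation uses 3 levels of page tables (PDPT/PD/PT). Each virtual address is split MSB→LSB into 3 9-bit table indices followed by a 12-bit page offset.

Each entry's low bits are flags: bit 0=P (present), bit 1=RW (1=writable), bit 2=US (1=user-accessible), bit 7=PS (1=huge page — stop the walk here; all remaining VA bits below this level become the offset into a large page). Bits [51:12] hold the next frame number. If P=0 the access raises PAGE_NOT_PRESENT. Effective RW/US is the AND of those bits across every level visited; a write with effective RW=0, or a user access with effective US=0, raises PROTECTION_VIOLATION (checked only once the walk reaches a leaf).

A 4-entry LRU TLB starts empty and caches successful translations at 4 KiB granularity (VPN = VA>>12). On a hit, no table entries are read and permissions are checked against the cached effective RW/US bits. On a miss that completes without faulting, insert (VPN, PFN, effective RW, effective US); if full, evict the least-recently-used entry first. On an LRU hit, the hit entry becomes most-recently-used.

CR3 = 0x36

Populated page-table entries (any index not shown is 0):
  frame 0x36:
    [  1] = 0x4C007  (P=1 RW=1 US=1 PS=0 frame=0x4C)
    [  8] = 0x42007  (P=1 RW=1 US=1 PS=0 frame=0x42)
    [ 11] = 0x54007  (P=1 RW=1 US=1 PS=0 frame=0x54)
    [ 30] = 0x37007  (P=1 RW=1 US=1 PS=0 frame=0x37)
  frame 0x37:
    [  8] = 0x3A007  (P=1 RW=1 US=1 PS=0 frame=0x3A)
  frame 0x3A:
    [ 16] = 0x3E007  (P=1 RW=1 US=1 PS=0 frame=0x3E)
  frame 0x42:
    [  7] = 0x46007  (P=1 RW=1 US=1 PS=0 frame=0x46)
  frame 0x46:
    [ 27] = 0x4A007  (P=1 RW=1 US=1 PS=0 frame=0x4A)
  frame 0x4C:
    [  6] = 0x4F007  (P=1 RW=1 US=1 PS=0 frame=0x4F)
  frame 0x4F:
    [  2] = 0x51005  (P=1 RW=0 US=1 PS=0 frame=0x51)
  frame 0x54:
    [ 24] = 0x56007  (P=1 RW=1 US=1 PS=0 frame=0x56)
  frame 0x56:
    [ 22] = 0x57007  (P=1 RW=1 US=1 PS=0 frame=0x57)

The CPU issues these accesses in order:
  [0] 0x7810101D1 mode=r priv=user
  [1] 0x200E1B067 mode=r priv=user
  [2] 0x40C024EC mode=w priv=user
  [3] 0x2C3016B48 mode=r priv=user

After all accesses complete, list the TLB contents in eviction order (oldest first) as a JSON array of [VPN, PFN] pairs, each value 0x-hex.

Per-access translation:
#0 VA=0x7810101D1 (r,user):
  [0] read 0x36 idx=30: raw=0x37007 flags P=1 W=1 U=1 S=0
  [1] read 0x37 idx=8: raw=0x3A007 flags P=1 W=1 U=1 S=0
  [2] read 0x3A idx=16: raw=0x3E007 flags P=1 W=1 U=1 S=0
  ✓ 0x3E1D1  — 3 lookups
#1 VA=0x200E1B067 (r,user):
  [0] read 0x36 idx=8: raw=0x42007 flags P=1 W=1 U=1 S=0
  [1] read 0x42 idx=7: raw=0x46007 flags P=1 W=1 U=1 S=0
  [2] read 0x46 idx=27: raw=0x4A007 flags P=1 W=1 U=1 S=0
  ✓ 0x4A067  — 3 lookups
#2 VA=0x40C024EC (w,user):
  [0] read 0x36 idx=1: raw=0x4C007 flags P=1 W=1 U=1 S=0
  [1] read 0x4C idx=6: raw=0x4F007 flags P=1 W=1 U=1 S=0
  [2] read 0x4F idx=2: raw=0x51005 flags P=1 W=0 U=1 S=0
  ✗ PROTECTION_VIOLATION  [3 reads]
#3 VA=0x2C3016B48 (r,user):
  [0] read 0x36 idx=11: raw=0x54007 flags P=1 W=1 U=1 S=0
  [1] read 0x54 idx=24: raw=0x56007 flags P=1 W=1 U=1 S=0
  [2] read 0x56 idx=22: raw=0x57007 flags P=1 W=1 U=1 S=0
  ✓ 0x57B48  — 3 lookups

TLB: [["0x781010", "0x3E"], ["0x200E1B", "0x4A"], ["0x2C3016", "0x57"]]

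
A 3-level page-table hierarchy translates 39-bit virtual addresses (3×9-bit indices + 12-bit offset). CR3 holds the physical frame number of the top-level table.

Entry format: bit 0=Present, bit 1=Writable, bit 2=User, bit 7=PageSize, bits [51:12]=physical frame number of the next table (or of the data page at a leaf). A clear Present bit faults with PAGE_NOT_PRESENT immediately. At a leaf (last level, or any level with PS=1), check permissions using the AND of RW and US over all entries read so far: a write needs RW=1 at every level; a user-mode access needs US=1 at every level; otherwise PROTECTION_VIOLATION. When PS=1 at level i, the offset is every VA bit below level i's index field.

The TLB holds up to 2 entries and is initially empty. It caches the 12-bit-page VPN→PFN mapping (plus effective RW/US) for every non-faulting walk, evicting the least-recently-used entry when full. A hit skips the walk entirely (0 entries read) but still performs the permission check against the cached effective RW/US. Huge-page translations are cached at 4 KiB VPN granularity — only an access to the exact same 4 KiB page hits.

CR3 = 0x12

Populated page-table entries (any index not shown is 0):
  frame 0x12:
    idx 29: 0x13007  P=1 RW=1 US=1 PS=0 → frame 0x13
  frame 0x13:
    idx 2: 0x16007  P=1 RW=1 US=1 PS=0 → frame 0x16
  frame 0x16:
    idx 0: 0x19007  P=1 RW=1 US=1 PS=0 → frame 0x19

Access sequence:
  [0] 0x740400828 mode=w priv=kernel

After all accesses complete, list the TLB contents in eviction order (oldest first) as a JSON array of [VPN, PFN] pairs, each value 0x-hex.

Per-access translation:
#0 VA=0x740400828 (w,kernel):
  L0 @0x12[29] → 0x13007  P=1,RW=1,US=1,PS=0
  L1 @0x13[2] → 0x16007  P=1,RW=1,US=1,PS=0
  L2 @0x16[0] → 0x19007  P=1,RW=1,US=1,PS=0
  → PA=0x19828  (3 entries read)

TLB: [["0x740400", "0x19"]]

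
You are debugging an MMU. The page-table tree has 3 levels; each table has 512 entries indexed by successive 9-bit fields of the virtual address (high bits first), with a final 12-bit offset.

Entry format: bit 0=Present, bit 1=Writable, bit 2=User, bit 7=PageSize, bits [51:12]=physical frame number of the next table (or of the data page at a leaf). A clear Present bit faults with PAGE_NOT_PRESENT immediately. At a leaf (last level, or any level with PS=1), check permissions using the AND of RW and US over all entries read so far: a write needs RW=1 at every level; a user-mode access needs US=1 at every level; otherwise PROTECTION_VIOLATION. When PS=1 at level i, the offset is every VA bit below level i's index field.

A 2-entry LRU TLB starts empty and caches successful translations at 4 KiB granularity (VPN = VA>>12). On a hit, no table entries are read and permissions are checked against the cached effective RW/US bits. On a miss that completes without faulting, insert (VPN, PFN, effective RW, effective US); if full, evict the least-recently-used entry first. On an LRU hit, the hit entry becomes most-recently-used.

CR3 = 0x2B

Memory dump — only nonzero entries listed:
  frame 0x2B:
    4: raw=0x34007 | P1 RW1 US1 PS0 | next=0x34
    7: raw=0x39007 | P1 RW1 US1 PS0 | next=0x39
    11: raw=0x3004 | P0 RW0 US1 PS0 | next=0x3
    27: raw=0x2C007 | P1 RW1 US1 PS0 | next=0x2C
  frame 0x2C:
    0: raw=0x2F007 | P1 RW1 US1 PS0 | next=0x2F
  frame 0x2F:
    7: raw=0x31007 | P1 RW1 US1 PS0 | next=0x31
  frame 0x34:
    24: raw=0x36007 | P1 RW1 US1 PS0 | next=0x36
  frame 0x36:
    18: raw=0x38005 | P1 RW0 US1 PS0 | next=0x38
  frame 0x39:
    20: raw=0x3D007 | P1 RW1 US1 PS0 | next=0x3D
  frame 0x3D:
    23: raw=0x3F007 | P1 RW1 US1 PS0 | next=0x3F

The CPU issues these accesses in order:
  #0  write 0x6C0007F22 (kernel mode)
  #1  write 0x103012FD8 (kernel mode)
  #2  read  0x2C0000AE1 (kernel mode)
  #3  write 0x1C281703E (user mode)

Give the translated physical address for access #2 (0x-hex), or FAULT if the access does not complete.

Per-access translation:
#0 VA=0x6C0007F22 (w,kernel):
  [0] read 0x2B idx=27: raw=0x2C007 flags P=1 W=1 U=1 S=0
  [1] read 0x2C idx=0: raw=0x2F007 flags P=1 W=1 U=1 S=0
  [2] read 0x2F idx=7: raw=0x31007 flags P=1 W=1 U=1 S=0
  → PA=0x31F22  (3 entries read)
#1 VA=0x103012FD8 (w,kernel):
  [0] read 0x2B idx=4: raw=0x34007 flags P=1 W=1 U=1 S=0
  [1] read 0x34 idx=24: raw=0x36007 flags P=1 W=1 U=1 S=0
  [2] read 0x36 idx=18: raw=0x38005 flags P=1 W=0 U=1 S=0
  ⇒ fault: PROTECTION_VIOLATION  — 3 lookups
#2 VA=0x2C0000AE1 (r,kernel):
  [0] read 0x2B idx=11: raw=0x3004 flags P=0 W=0 U=1 S=0
  ⇒ fault: PAGE_NOT_PRESENT  — 1 lookups
#3 VA=0x1C281703E (w,user):
  [0] read 0x2B idx=7: raw=0x39007 flags P=1 W=1 U=1 S=0
  [1] read 0x39 idx=20: raw=0x3D007 flags P=1 W=1 U=1 S=0
  [2] read 0x3D idx=23: raw=0x3F007 flags P=1 W=1 U=1 S=0
  → PA=0x3F03E  (3 entries read)

Access #2 PA: FAULT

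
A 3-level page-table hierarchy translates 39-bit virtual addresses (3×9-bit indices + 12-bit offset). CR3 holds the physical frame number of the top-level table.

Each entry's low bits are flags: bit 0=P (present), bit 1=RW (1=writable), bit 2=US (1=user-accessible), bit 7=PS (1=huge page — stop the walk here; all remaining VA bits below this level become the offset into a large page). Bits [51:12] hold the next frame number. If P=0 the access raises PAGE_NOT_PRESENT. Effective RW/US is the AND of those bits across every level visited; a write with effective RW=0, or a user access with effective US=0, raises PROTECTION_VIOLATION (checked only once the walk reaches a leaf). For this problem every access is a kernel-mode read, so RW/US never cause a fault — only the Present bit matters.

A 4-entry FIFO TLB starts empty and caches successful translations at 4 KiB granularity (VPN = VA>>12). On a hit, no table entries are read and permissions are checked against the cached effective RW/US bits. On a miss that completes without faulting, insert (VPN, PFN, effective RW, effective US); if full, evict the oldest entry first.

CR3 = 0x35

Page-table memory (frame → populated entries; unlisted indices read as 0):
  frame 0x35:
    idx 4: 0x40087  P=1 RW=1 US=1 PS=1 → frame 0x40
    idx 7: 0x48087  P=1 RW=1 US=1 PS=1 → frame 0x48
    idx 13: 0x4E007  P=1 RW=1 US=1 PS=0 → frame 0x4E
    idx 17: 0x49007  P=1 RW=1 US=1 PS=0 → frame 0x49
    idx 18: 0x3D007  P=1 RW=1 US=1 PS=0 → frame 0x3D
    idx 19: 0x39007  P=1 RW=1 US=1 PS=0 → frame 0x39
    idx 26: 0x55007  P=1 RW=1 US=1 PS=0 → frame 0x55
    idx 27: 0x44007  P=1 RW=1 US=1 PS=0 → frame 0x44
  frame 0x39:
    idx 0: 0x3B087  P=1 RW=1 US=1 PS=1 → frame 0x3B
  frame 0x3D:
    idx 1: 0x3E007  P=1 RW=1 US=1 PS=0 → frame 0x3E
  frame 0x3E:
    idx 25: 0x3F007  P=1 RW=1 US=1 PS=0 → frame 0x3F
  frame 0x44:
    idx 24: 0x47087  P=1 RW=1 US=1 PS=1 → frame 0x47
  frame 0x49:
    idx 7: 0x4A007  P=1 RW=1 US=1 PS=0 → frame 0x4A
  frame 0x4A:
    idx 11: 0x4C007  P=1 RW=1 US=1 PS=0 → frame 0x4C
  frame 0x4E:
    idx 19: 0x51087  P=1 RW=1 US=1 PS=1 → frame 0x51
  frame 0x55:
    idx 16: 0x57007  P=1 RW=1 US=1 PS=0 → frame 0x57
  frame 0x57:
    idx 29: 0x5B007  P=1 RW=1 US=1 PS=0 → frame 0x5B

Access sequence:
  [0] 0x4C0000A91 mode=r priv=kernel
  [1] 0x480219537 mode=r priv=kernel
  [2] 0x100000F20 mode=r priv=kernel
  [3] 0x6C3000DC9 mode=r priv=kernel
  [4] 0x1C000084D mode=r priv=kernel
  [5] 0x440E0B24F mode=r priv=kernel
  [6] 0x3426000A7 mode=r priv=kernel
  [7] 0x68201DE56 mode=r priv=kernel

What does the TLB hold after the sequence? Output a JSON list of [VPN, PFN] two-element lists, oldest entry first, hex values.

Per-access translation:
#0 VA=0x4C0000A91 (r,kernel):
  lvl0: tbl 0x35, slot 19 ⇒ 0x39007 (P1/RW1/US1/PS0)
  lvl1: tbl 0x39, slot 0 ⇒ 0x3B087 (P1/RW1/US1/PS1)
  → PA=0x3BA91 (huge @L1)  (2 entries read)
#1 VA=0x480219537 (r,kernel):
  lvl0: tbl 0x35, slot 18 ⇒ 0x3D007 (P1/RW1/US1/PS0)
  lvl1: tbl 0x3D, slot 1 ⇒ 0x3E007 (P1/RW1/US1/PS0)
  lvl2: tbl 0x3E, slot 25 ⇒ 0x3F007 (P1/RW1/US1/PS0)
  → PA=0x3F537  (3 entries read)
#2 VA=0x100000F20 (r,kernel):
  lvl0: tbl 0x35, slot 4 ⇒ 0x40087 (P1/RW1/US1/PS1)
  → PA=0x40F20 (huge @L0)  (1 entries read)
#3 VA=0x6C3000DC9 (r,kernel):
  lvl0: tbl 0x35, slot 27 ⇒ 0x44007 (P1/RW1/US1/PS0)
  lvl1: tbl 0x44, slot 24 ⇒ 0x47087 (P1/RW1/US1/PS1)
  → PA=0x47DC9 (huge @L1)  (2 entries read)
#4 VA=0x1C000084D (r,kernel):
  lvl0: tbl 0x35, slot 7 ⇒ 0x48087 (P1/RW1/US1/PS1)
  → PA=0x4884D (huge @L0)  (1 entries read)
#5 VA=0x440E0B24F (r,kernel):
  lvl0: tbl 0x35, slot 17 ⇒ 0x49007 (P1/RW1/US1/PS0)
  lvl1: tbl 0x49, slot 7 ⇒ 0x4A007 (P1/RW1/US1/PS0)
  lvl2: tbl 0x4A, slot 11 ⇒ 0x4C007 (P1/RW1/US1/PS0)
  → PA=0x4C24F  (3 entries read)
#6 VA=0x3426000A7 (r,kernel):
  lvl0: tbl 0x35, slot 13 ⇒ 0x4E007 (P1/RW1/US1/PS0)
  lvl1: tbl 0x4E, slot 19 ⇒ 0x51087 (P1/RW1/US1/PS1)
  → PA=0x510A7 (huge @L1)  (2 entries read)
#7 VA=0x68201DE56 (r,kernel):
  lvl0: tbl 0x35, slot 26 ⇒ 0x55007 (P1/RW1/US1/PS0)
  lvl1: tbl 0x55, slot 16 ⇒ 0x57007 (P1/RW1/US1/PS0)
  lvl2: tbl 0x57, slot 29 ⇒ 0x5B007 (P1/RW1/US1/PS0)
  → PA=0x5BE56  (3 entries read)

TLB: [["0x1C0000", "0x48"], ["0x440E0B", "0x4C"], ["0x342600", "0x51"], ["0x68201D", "0x5B"]]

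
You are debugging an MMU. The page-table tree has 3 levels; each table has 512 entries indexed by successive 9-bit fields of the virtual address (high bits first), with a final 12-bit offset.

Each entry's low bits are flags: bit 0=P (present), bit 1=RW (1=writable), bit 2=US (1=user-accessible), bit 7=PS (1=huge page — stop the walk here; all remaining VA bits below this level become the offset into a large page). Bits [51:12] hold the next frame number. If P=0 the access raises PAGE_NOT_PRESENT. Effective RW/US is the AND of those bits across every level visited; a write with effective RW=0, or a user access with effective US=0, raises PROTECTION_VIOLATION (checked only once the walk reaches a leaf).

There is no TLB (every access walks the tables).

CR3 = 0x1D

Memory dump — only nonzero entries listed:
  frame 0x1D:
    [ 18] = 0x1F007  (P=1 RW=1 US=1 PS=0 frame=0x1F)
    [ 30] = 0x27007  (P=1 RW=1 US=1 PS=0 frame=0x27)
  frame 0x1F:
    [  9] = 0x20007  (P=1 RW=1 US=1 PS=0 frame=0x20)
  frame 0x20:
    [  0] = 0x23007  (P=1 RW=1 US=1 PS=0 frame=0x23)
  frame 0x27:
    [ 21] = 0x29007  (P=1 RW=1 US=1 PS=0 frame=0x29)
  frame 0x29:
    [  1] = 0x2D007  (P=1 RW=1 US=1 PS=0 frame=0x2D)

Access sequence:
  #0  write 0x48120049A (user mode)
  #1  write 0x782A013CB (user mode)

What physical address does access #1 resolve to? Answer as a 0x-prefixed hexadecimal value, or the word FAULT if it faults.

Walk each access:
#0 VA=0x48120049A (w,user):
  L0: frame=0x1D idx=18 entry=0x1F007 [P=1 RW=1 US=1 PS=0]
  L1: frame=0x1F idx=9 entry=0x20007 [P=1 RW=1 US=1 PS=0]
  L2: frame=0x20 idx=0 entry=0x23007 [P=1 RW=1 US=1 PS=0]
  ⇒ phys 0x2349A  [3 reads]
#1 VA=0x782A013CB (w,user):
  L0: frame=0x1D idx=30 entry=0x27007 [P=1 RW=1 US=1 PS=0]
  L1: frame=0x27 idx=21 entry=0x29007 [P=1 RW=1 US=1 PS=0]
  L2: frame=0x29 idx=1 entry=0x2D007 [P=1 RW=1 US=1 PS=0]
  ⇒ phys 0x2D3CB  [3 reads]

Access #1 PA: 0x2D3CB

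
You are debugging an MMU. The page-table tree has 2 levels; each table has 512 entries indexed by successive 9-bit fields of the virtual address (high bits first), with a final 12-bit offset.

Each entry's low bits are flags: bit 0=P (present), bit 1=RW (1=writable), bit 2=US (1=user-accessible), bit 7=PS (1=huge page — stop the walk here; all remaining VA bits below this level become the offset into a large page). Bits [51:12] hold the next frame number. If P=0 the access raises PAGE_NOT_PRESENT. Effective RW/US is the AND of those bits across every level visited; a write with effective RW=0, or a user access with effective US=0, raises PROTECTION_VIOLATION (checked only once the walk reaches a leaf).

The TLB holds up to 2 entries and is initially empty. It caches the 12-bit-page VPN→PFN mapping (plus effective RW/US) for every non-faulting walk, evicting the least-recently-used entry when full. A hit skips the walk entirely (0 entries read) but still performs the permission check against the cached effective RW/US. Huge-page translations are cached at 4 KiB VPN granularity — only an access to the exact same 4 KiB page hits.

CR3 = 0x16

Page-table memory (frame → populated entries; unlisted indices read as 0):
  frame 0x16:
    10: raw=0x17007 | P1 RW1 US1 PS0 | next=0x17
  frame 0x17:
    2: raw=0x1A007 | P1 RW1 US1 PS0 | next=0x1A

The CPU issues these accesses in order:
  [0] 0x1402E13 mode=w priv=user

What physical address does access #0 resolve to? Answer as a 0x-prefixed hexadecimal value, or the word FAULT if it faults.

Trace:
#0 VA=0x1402E13 (w,user):
  L0: frame=0x16 idx=10 entry=0x17007 [P=1 RW=1 US=1 PS=0]
  L1: frame=0x17 idx=2 entry=0x1A007 [P=1 RW=1 US=1 PS=0]
  ✓ 0x1AE13  — 2 lookups

Access #0 PA: 0x1AE13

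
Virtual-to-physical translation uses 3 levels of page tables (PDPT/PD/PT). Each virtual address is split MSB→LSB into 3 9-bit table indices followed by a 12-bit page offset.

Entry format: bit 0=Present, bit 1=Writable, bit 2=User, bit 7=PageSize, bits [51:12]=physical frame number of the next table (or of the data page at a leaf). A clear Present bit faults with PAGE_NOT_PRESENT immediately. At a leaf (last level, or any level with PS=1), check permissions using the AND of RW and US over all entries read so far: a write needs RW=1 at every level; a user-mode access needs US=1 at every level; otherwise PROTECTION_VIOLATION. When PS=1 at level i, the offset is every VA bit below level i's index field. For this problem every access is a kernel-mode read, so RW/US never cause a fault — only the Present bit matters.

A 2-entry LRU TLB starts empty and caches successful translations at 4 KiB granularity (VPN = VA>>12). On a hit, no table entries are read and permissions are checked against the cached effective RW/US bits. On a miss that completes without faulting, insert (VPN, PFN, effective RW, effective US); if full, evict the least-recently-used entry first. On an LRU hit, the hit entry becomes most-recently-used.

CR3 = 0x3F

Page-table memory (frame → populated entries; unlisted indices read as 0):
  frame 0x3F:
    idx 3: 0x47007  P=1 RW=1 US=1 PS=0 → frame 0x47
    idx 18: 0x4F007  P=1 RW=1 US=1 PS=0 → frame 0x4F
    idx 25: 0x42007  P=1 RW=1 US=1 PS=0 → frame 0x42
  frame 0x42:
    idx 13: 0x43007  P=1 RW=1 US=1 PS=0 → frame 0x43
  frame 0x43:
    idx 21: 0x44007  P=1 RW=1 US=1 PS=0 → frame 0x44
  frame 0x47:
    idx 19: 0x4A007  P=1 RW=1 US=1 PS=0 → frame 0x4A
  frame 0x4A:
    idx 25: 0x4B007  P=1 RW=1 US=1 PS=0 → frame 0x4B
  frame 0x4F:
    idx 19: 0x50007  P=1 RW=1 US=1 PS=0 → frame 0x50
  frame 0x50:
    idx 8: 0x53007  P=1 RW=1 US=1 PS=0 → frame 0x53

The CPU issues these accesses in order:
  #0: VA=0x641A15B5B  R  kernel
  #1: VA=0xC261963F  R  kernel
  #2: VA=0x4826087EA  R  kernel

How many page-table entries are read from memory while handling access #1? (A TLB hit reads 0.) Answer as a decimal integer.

Walk each access:
#0 VA=0x641A15B5B (r,kernel):
  [0] read 0x3F idx=25: raw=0x42007 flags P=1 W=1 U=1 S=0
  [1] read 0x42 idx=13: raw=0x43007 flags P=1 W=1 U=1 S=0
  [2] read 0x43 idx=21: raw=0x44007 flags P=1 W=1 U=1 S=0
  ⇒ phys 0x44B5B  [3 reads]
#1 VA=0xC261963F (r,kernel):
  [0] read 0x3F idx=3: raw=0x47007 flags P=1 W=1 U=1 S=0
  [1] read 0x47 idx=19: raw=0x4A007 flags P=1 W=1 U=1 S=0
  [2] read 0x4A idx=25: raw=0x4B007 flags P=1 W=1 U=1 S=0
  ⇒ phys 0x4B63F  [3 reads]
#2 VA=0x4826087EA (r,kernel):
  [0] read 0x3F idx=18: raw=0x4F007 flags P=1 W=1 U=1 S=0
  [1] read 0x4F idx=19: raw=0x50007 flags P=1 W=1 U=1 S=0
  [2] read 0x50 idx=8: raw=0x53007 flags P=1 W=1 U=1 S=0
  ⇒ phys 0x537EA  [3 reads]

Entries read for #1: 3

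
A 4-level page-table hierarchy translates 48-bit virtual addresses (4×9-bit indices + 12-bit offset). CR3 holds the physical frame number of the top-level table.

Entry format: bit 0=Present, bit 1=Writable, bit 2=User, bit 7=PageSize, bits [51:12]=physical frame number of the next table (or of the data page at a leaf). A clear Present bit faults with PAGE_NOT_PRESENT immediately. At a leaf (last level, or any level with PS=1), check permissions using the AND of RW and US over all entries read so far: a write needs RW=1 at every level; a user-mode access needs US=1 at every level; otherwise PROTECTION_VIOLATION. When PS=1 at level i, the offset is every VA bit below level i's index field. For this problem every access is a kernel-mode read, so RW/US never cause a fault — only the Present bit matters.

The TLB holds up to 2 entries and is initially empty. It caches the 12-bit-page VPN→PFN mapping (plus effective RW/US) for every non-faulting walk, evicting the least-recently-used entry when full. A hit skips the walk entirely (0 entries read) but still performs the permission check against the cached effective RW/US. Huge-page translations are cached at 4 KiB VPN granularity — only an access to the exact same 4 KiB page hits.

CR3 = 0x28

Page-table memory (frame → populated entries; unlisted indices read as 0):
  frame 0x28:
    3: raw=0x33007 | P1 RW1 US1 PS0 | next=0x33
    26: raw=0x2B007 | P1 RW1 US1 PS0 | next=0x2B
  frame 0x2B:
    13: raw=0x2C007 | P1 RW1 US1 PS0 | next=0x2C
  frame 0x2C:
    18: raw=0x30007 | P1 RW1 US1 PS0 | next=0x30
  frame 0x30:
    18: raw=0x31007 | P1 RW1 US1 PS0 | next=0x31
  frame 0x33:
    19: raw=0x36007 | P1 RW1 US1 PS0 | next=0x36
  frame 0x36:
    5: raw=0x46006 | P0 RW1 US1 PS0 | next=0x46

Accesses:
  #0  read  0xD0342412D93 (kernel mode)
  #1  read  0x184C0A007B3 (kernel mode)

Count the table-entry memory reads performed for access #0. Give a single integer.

Per-access translation:
#0 VA=0xD0342412D93 (r,kernel):
  L0 @0x28[26] → 0x2B007  P=1,RW=1,US=1,PS=0
  L1 @0x2B[13] → 0x2C007  P=1,RW=1,US=1,PS=0
  L2 @0x2C[18] → 0x30007  P=1,RW=1,US=1,PS=0
  L3 @0x30[18] → 0x31007  P=1,RW=1,US=1,PS=0
  → PA=0x31D93  (4 entries read)
#1 VA=0x184C0A007B3 (r,kernel):
  L0 @0x28[3] → 0x33007  P=1,RW=1,US=1,PS=0
  L1 @0x33[19] → 0x36007  P=1,RW=1,US=1,PS=0
  L2 @0x36[5] → 0x46006  P=0,RW=1,US=1,PS=0
  ⇒ fault: PAGE_NOT_PRESENT  — 3 lookups

Entries read for #0: 4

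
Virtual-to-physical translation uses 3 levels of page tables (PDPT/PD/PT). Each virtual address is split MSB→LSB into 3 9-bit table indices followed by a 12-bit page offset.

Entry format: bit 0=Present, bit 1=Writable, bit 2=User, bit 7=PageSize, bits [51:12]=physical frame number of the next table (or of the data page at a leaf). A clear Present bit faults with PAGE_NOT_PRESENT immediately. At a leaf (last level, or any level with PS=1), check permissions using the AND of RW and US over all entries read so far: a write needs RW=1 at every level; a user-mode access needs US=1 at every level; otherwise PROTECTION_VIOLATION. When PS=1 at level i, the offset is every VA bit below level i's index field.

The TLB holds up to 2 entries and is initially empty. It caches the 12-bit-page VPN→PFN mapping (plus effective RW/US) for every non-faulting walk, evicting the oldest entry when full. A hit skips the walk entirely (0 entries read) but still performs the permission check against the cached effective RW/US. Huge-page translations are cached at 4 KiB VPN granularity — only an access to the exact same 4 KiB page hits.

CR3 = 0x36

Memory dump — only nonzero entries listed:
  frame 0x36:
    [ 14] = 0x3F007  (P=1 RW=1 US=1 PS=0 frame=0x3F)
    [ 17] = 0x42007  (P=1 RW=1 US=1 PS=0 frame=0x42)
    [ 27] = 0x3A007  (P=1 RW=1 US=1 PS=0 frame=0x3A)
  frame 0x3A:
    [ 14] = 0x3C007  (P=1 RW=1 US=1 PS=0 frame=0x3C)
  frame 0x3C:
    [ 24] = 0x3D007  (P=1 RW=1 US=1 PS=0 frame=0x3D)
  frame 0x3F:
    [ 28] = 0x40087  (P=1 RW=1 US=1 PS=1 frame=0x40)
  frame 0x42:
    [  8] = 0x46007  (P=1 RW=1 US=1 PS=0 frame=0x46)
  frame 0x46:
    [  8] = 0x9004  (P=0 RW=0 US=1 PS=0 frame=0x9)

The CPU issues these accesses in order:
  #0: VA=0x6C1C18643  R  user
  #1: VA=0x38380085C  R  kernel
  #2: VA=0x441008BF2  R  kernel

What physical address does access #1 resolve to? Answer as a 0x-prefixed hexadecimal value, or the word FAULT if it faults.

Walk each access:
#0 VA=0x6C1C18643 (r,user):
  [0] read 0x36 idx=27: raw=0x3A007 flags P=1 W=1 U=1 S=0
  [1] read 0x3A idx=14: raw=0x3C007 flags P=1 W=1 U=1 S=0
  [2] read 0x3C idx=24: raw=0x3D007 flags P=1 W=1 U=1 S=0
  ✓ 0x3D643  — 3 lookups
#1 VA=0x38380085C (r,kernel):
  [0] read 0x36 idx=14: raw=0x3F007 flags P=1 W=1 U=1 S=0
  [1] read 0x3F idx=28: raw=0x40087 flags P=1 W=1 U=1 S=1
  ✓ 0x4085C (huge @L1)  — 2 lookups
#2 VA=0x441008BF2 (r,kernel):
  [0] read 0x36 idx=17: raw=0x42007 flags P=1 W=1 U=1 S=0
  [1] read 0x42 idx=8: raw=0x46007 flags P=1 W=1 U=1 S=0
  [2] read 0x46 idx=8: raw=0x9004 flags P=0 W=0 U=1 S=0
  ✗ PAGE_NOT_PRESENT  [3 reads]

Access #1 PA: 0x4085C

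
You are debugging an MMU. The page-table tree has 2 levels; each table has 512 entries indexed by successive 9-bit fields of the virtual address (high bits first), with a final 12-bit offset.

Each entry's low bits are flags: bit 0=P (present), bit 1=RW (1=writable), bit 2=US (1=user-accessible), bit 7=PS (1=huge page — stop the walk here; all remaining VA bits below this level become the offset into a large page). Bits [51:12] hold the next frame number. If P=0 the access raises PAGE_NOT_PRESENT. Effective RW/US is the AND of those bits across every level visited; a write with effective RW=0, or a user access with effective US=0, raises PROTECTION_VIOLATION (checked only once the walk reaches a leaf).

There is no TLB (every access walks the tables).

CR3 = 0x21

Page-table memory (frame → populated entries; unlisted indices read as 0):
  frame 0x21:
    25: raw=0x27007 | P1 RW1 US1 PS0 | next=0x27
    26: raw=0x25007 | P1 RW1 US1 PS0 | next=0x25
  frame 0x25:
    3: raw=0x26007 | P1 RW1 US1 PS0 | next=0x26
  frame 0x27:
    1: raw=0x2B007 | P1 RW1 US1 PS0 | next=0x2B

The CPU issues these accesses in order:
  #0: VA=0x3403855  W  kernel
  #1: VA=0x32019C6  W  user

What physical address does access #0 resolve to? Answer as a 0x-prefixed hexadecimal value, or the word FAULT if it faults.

Trace:
#0 VA=0x3403855 (w,kernel):
  [0] read 0x21 idx=26: raw=0x25007 flags P=1 W=1 U=1 S=0
  [1] read 0x25 idx=3: raw=0x26007 flags P=1 W=1 U=1 S=0
  ⇒ phys 0x26855  [2 reads]
#1 VA=0x32019C6 (w,user):
  [0] read 0x21 idx=25: raw=0x27007 flags P=1 W=1 U=1 S=0
  [1] read 0x27 idx=1: raw=0x2B007 flags P=1 W=1 U=1 S=0
  ⇒ phys 0x2B9C6  [2 reads]

Access #0 PA: 0x26855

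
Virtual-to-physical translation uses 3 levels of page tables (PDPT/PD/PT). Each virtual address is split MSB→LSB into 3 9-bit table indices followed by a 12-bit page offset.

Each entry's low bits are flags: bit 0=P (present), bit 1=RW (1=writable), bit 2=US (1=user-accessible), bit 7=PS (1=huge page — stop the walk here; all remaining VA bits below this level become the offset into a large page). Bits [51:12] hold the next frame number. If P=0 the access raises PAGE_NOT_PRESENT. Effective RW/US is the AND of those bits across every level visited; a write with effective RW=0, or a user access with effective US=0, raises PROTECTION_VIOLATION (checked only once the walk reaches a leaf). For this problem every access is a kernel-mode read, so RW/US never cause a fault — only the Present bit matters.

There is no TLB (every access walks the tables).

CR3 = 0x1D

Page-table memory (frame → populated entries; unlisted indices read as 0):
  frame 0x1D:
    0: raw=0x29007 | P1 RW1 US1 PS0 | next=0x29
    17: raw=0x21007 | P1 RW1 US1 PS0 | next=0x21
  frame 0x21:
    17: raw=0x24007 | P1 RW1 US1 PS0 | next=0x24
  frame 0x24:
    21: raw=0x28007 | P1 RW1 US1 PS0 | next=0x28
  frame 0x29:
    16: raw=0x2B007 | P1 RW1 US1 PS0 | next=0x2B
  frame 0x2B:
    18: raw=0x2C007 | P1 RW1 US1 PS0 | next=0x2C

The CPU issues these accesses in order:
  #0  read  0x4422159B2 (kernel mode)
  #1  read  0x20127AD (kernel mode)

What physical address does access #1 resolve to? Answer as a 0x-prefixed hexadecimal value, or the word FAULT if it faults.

Trace:
#0 VA=0x4422159B2 (r,kernel):
  L0: frame=0x1D idx=17 entry=0x21007 [P=1 RW=1 US=1 PS=0]
  L1: frame=0x21 idx=17 entry=0x24007 [P=1 RW=1 US=1 PS=0]
  L2: frame=0x24 idx=21 entry=0x28007 [P=1 RW=1 US=1 PS=0]
  ⇒ phys 0x289B2  [3 reads]
#1 VA=0x20127AD (r,kernel):
  L0: frame=0x1D idx=0 entry=0x29007 [P=1 RW=1 US=1 PS=0]
  L1: frame=0x29 idx=16 entry=0x2B007 [P=1 RW=1 US=1 PS=0]
  L2: frame=0x2B idx=18 entry=0x2C007 [P=1 RW=1 US=1 PS=0]
  ⇒ phys 0x2C7AD  [3 reads]

Access #1 PA: 0x2C7AD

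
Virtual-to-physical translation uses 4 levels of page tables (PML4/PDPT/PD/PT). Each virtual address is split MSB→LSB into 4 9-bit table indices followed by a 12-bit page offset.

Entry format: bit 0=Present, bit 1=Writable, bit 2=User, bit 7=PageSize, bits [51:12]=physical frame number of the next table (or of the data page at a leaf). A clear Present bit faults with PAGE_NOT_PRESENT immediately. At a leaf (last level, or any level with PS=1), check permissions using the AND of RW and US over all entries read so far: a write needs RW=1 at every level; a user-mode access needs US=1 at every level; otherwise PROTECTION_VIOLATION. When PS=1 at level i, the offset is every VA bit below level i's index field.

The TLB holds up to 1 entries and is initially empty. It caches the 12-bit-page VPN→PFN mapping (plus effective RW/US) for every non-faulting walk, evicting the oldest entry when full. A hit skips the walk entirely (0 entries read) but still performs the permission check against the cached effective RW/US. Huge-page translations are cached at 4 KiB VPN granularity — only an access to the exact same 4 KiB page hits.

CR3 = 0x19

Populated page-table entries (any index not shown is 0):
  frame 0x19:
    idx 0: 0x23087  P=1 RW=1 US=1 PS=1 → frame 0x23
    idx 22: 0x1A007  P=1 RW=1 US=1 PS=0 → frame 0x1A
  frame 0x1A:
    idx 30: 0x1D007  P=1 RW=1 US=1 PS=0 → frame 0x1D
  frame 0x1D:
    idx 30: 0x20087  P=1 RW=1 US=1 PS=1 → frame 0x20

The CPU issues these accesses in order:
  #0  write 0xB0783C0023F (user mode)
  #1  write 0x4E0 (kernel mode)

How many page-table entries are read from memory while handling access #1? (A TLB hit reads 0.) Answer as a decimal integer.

Per-access translation:
#0 VA=0xB0783C0023F (w,user):
  lvl0: tbl 0x19, slot 22 ⇒ 0x1A007 (P1/RW1/US1/PS0)
  lvl1: tbl 0x1A, slot 30 ⇒ 0x1D007 (P1/RW1/US1/PS0)
  lvl2: tbl 0x1D, slot 30 ⇒ 0x20087 (P1/RW1/US1/PS1)
  → PA=0x2023F (huge @L2)  (3 entries read)
#1 VA=0x4E0 (w,kernel):
  lvl0: tbl 0x19, slot 0 ⇒ 0x23087 (P1/RW1/US1/PS1)
  → PA=0x234E0 (huge @L0)  (1 entries read)

Entries read for #1: 1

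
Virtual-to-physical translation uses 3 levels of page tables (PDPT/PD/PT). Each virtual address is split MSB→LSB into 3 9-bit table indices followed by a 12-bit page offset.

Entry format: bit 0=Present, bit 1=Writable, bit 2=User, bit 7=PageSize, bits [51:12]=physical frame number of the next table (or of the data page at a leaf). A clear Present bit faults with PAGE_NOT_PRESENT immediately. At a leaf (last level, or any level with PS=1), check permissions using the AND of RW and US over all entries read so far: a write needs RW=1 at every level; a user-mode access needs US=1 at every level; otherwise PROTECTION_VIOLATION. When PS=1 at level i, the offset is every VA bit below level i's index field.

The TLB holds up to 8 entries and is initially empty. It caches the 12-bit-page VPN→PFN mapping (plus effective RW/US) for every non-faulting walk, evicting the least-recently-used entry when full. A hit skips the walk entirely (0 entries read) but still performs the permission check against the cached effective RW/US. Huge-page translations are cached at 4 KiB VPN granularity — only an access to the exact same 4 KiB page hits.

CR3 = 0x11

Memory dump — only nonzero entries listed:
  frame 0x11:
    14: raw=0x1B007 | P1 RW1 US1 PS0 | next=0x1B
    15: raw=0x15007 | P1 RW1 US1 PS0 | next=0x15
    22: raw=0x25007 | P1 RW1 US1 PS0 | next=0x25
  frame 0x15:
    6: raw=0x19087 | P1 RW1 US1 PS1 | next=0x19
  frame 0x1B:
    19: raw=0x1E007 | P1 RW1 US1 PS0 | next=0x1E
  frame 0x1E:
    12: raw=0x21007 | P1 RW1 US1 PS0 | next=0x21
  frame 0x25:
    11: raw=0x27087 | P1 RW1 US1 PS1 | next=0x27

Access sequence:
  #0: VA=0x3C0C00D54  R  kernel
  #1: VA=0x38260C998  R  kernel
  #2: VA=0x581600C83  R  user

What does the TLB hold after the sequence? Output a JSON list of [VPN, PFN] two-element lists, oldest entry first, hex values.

Walk each access:
#0 VA=0x3C0C00D54 (r,kernel):
  L0: frame=0x11 idx=15 entry=0x15007 [P=1 RW=1 US=1 PS=0]
  L1: frame=0x15 idx=6 entry=0x19087 [P=1 RW=1 US=1 PS=1]
  ⇒ phys 0x19D54 (huge @L1)  [2 reads]
#1 VA=0x38260C998 (r,kernel):
  L0: frame=0x11 idx=14 entry=0x1B007 [P=1 RW=1 US=1 PS=0]
  L1: frame=0x1B idx=19 entry=0x1E007 [P=1 RW=1 US=1 PS=0]
  L2: frame=0x1E idx=12 entry=0x21007 [P=1 RW=1 US=1 PS=0]
  ⇒ phys 0x21998  [3 reads]
#2 VA=0x581600C83 (r,user):
  L0: frame=0x11 idx=22 entry=0x25007 [P=1 RW=1 US=1 PS=0]
  L1: frame=0x25 idx=11 entry=0x27087 [P=1 RW=1 US=1 PS=1]
  ⇒ phys 0x27C83 (huge @L1)  [2 reads]

TLB: [["0x3C0C00", "0x19"], ["0x38260C", "0x21"], ["0x581600", "0x27"]]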